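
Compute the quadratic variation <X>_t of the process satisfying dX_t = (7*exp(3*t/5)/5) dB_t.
<X>_t = 49*exp(6*t/5)/30 - 49/30

For an Itô process dX_t = a(t) dt + b(t) dB_t, the quadratic variation is <X>_t = int_0^t b(s)^2 ds (the drift term does not contribute). Here b(s) = 7*exp(3*s/5)/5, so
  b(s)^2 = 49*exp(6*s/5)/25.
Integrating from 0 to t:
  <X>_t = int_0^t (49*exp(6*s/5)/25) ds = 49*exp(6*t/5)/30 - 49/30.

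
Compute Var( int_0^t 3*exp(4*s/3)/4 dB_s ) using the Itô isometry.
Var = 27*exp(8*t/3)/128 - 27/128

The Itô integral of a deterministic integrand f(s) has mean 0 because each increment f(s) * (B_{s+ds} - B_s) has mean 0. By the Itô isometry:
  Var( int_0^t f(s) dB_s ) = E[ (int_0^t f(s) dB_s)^2 ] = int_0^t f(s)^2 ds.
Here f(s) = 3*exp(4*s/3)/4, so f(s)^2 = 9*exp(8*s/3)/16. Integrate:
  int_0^t (9*exp(8*s/3)/16) ds = 27*exp(8*t/3)/128 - 27/128.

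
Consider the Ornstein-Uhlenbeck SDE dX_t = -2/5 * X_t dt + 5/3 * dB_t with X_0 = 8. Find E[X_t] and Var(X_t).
E[X_t] = 8*exp(-2*t/5); Var(X_t) = 125/36 - 125*exp(-4*t/5)/36

The OU SDE dX = -theta X dt + sigma dB admits the integrating factor exp(theta t): d(exp(theta t) X_t) = sigma exp(theta t) dB_t. Integrating from 0 to t:
  X_t = x_0 * exp(-theta t) + sigma * int_0^t exp(-theta (t-s)) dB_s.
The Itô integral has mean 0 and (by the Itô isometry) variance sigma^2 * int_0^t exp(-2 theta (t - s)) ds = sigma^2 * (1 - exp(-2 theta t)) / (2 theta).
With theta = 2/5, sigma = 5/3, x_0 = 8:
  E[X_t] = 8 * exp(-2/5 t) = 8*exp(-2*t/5)
  Var(X_t) = (5/3)^2 * (1 - exp(-2*2/5 t)) / (2 * 2/5) = 125/36 - 125*exp(-4*t/5)/36.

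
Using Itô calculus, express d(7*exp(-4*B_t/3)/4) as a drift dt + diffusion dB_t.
d(7*exp(-4*B_t/3)/4) = (14*exp(-4*B_t/3)/9) dt + (-7*exp(-4*B_t/3)/3) dB_t

Itô's formula for f(B_t) gives d f(B_t) = f'(B_t) dB_t + (1/2) f''(B_t) dt. Compute derivatives of f(x) = 7*exp(-4*x/3)/4:
  f'(x)  = -7*exp(-4*x/3)/3
  f''(x) = 28*exp(-4*x/3)/9
Substitute x = B_t and multiply the f'' term by 1/2:
  drift     = (1/2) * (28*exp(-4*x/3)/9) evaluated at B_t = 14*exp(-4*B_t/3)/9
  diffusion = (-7*exp(-4*x/3)/3) evaluated at B_t = -7*exp(-4*B_t/3)/3
Therefore d(7*exp(-4*B_t/3)/4) = (14*exp(-4*B_t/3)/9) dt + (-7*exp(-4*B_t/3)/3) dB_t.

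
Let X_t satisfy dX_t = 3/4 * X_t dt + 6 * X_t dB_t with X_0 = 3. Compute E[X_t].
E[X_t] = 3*exp(3*t/4)

For GBM dX = mu X dt + sigma X dB with X_0 = x_0, apply Itô to Y = log X: dY = (mu - sigma^2/2) dt + sigma dB, so Y_t = log(x_0) + (mu - sigma^2/2) t + sigma B_t and hence X_t = x_0 * exp((mu - sigma^2/2) t + sigma B_t).
With mu = 3/4, sigma = 6, x_0 = 3, this gives:
  X_t = 3 * exp((-69/4) * t + (6) * B_t).
Since sigma*B_t ~ Normal(0, sigma^2 t), E[exp(sigma*B_t)] = exp(sigma^2 t / 2); so E[X_t] = x_0 * exp((mu - sigma^2/2) t) * exp(sigma^2 t / 2) = x_0 * exp(mu t) = 3*exp(3*t/4).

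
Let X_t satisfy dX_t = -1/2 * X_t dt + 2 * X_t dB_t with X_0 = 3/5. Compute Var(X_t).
Var(X_t) = (9*exp(4*t) - 9)*exp(-t)/25

For GBM dX = mu X dt + sigma X dB with X_0 = x_0, apply Itô to Y = log X: dY = (mu - sigma^2/2) dt + sigma dB, so Y_t = log(x_0) + (mu - sigma^2/2) t + sigma B_t and hence X_t = x_0 * exp((mu - sigma^2/2) t + sigma B_t).
With mu = -1/2, sigma = 2, x_0 = 3/5, this gives:
  X_t = 3/5 * exp((-5/2) * t + (2) * B_t).
Since sigma*B_t ~ Normal(0, sigma^2 t), E[exp(sigma*B_t)] = exp(sigma^2 t / 2); so E[X_t] = x_0 * exp((mu - sigma^2/2) t) * exp(sigma^2 t / 2) = x_0 * exp(mu t) = 3*exp(-t/2)/5.
Var(X_t) = E[X_t^2] - (E[X_t])^2 = x_0^2 * exp(2 mu t) * (exp(sigma^2 t) - 1) = (9*exp(4*t) - 9)*exp(-t)/25.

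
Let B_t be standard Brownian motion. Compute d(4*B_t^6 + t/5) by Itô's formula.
d(4*B_t^6 + t/5) = (60*B_t^4 + 1/5) dt + (24*B_t^5) dB_t

Itô's formula for f(t, x): d f(t, B_t) = (f_t + (1/2) f_xx) dt + f_x dB_t. Compute partials of f(t, x) = t/5 + 4*x^6:
  f_t(t,x)  = 1/5
  f_x(t,x)  = 24*x^5
  f_xx(t,x) = 120*x^4
Assemble drift = f_t + (1/2) f_xx = 60*x^4 + 1/5 and diffusion = f_x = 24*x^5. Substituting x = B_t:
  d(4*B_t^6 + t/5) = (60*B_t^4 + 1/5) dt + (24*B_t^5) dB_t.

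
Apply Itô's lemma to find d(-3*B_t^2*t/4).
d(-3*B_t^2*t/4) = (-3*B_t^2/4 - 3*t/4) dt + (-3*B_t*t/2) dB_t

Itô's formula for f(t, x): d f(t, B_t) = (f_t + (1/2) f_xx) dt + f_x dB_t. Compute partials of f(t, x) = -3*t*x^2/4:
  f_t(t,x)  = -3*x^2/4
  f_x(t,x)  = -3*t*x/2
  f_xx(t,x) = -3*t/2
Assemble drift = f_t + (1/2) f_xx = -3*t/4 - 3*x^2/4 and diffusion = f_x = -3*t*x/2. Substituting x = B_t:
  d(-3*B_t^2*t/4) = (-3*B_t^2/4 - 3*t/4) dt + (-3*B_t*t/2) dB_t.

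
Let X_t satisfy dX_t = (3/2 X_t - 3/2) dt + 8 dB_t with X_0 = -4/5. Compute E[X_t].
E[X_t] = 1 - 9*exp(3*t/2)/5

Taking expectations and using E[dB_t] = 0, the mean m(t) = E[X_t] satisfies the ODE m'(t) = a m(t) + b with m(0) = x_0. With a = 3/2, b = -3/2, x_0 = -4/5, the solution is
  m(t) = x_0 * exp(a t) + (b/a) * (exp(a t) - 1)
       = (-4/5) * exp((3/2) t) + ((-3/2)/(3/2)) * (exp((3/2) t) - 1)
       = 1 - 9*exp(3*t/2)/5.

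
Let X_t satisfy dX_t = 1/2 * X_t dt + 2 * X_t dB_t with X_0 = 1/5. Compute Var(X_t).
Var(X_t) = (exp(4*t) - 1)*exp(t)/25

For GBM dX = mu X dt + sigma X dB with X_0 = x_0, apply Itô to Y = log X: dY = (mu - sigma^2/2) dt + sigma dB, so Y_t = log(x_0) + (mu - sigma^2/2) t + sigma B_t and hence X_t = x_0 * exp((mu - sigma^2/2) t + sigma B_t).
With mu = 1/2, sigma = 2, x_0 = 1/5, this gives:
  X_t = 1/5 * exp((-3/2) * t + (2) * B_t).
Since sigma*B_t ~ Normal(0, sigma^2 t), E[exp(sigma*B_t)] = exp(sigma^2 t / 2); so E[X_t] = x_0 * exp((mu - sigma^2/2) t) * exp(sigma^2 t / 2) = x_0 * exp(mu t) = exp(t/2)/5.
Var(X_t) = E[X_t^2] - (E[X_t])^2 = x_0^2 * exp(2 mu t) * (exp(sigma^2 t) - 1) = (exp(4*t) - 1)*exp(t)/25.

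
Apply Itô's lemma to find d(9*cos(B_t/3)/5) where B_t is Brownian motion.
d(9*cos(B_t/3)/5) = (-cos(B_t/3)/10) dt + (-3*sin(B_t/3)/5) dB_t

Itô's formula for f(B_t) gives d f(B_t) = f'(B_t) dB_t + (1/2) f''(B_t) dt. Compute derivatives of f(x) = 9*cos(x/3)/5:
  f'(x)  = -3*sin(x/3)/5
  f''(x) = -cos(x/3)/5
Substitute x = B_t and multiply the f'' term by 1/2:
  drift     = (1/2) * (-cos(x/3)/5) evaluated at B_t = -cos(B_t/3)/10
  diffusion = (-3*sin(x/3)/5) evaluated at B_t = -3*sin(B_t/3)/5
Therefore d(9*cos(B_t/3)/5) = (-cos(B_t/3)/10) dt + (-3*sin(B_t/3)/5) dB_t.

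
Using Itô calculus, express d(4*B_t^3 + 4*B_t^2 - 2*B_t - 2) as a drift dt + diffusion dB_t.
d(4*B_t^3 + 4*B_t^2 - 2*B_t - 2) = (12*B_t + 4) dt + (12*B_t^2 + 8*B_t - 2) dB_t

Itô's formula for f(B_t) gives d f(B_t) = f'(B_t) dB_t + (1/2) f''(B_t) dt. Compute derivatives of f(x) = 4*x^3 + 4*x^2 - 2*x - 2:
  f'(x)  = 12*x^2 + 8*x - 2
  f''(x) = 24*x + 8
Substitute x = B_t and multiply the f'' term by 1/2:
  drift     = (1/2) * (24*x + 8) evaluated at B_t = 12*B_t + 4
  diffusion = (12*x^2 + 8*x - 2) evaluated at B_t = 12*B_t^2 + 8*B_t - 2
Therefore d(4*B_t^3 + 4*B_t^2 - 2*B_t - 2) = (12*B_t + 4) dt + (12*B_t^2 + 8*B_t - 2) dB_t.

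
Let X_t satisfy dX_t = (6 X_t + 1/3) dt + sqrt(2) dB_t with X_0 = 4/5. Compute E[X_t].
E[X_t] = 77*exp(6*t)/90 - 1/18

Taking expectations and using E[dB_t] = 0, the mean m(t) = E[X_t] satisfies the ODE m'(t) = a m(t) + b with m(0) = x_0. With a = 6, b = 1/3, x_0 = 4/5, the solution is
  m(t) = x_0 * exp(a t) + (b/a) * (exp(a t) - 1)
       = (4/5) * exp(6 t) + ((1/3)/6) * (exp(6 t) - 1)
       = 77*exp(6*t)/90 - 1/18.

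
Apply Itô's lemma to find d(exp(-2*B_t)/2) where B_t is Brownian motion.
d(exp(-2*B_t)/2) = (exp(-2*B_t)) dt + (-exp(-2*B_t)) dB_t

Itô's formula for f(B_t) gives d f(B_t) = f'(B_t) dB_t + (1/2) f''(B_t) dt. Compute derivatives of f(x) = exp(-2*x)/2:
  f'(x)  = -exp(-2*x)
  f''(x) = 2*exp(-2*x)
Substitute x = B_t and multiply the f'' term by 1/2:
  drift     = (1/2) * (2*exp(-2*x)) evaluated at B_t = exp(-2*B_t)
  diffusion = (-exp(-2*x)) evaluated at B_t = -exp(-2*B_t)
Therefore d(exp(-2*B_t)/2) = (exp(-2*B_t)) dt + (-exp(-2*B_t)) dB_t.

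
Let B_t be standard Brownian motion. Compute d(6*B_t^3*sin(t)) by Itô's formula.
d(6*B_t^3*sin(t)) = (6*B_t*(B_t^2*cos(t) + 3*sin(t))) dt + (18*B_t^2*sin(t)) dB_t

Itô's formula for f(t, x): d f(t, B_t) = (f_t + (1/2) f_xx) dt + f_x dB_t. Compute partials of f(t, x) = 6*x^3*sin(t):
  f_t(t,x)  = 6*x^3*cos(t)
  f_x(t,x)  = 18*x^2*sin(t)
  f_xx(t,x) = 36*x*sin(t)
Assemble drift = f_t + (1/2) f_xx = 6*x*(x^2*cos(t) + 3*sin(t)) and diffusion = f_x = 18*x^2*sin(t). Substituting x = B_t:
  d(6*B_t^3*sin(t)) = (6*B_t*(B_t^2*cos(t) + 3*sin(t))) dt + (18*B_t^2*sin(t)) dB_t.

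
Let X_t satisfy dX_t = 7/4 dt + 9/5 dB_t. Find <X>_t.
<X>_t = 81*t/25

For an Itô process dX_t = a(t) dt + b(t) dB_t, the quadratic variation is <X>_t = int_0^t b(s)^2 ds (the drift term does not contribute). Here b(s) = 9/5, so
  b(s)^2 = 81/25.
Integrating from 0 to t:
  <X>_t = int_0^t (81/25) ds = 81*t/25.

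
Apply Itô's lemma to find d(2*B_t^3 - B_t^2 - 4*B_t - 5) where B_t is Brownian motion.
d(2*B_t^3 - B_t^2 - 4*B_t - 5) = (6*B_t - 1) dt + (6*B_t^2 - 2*B_t - 4) dB_t

Itô's formula for f(B_t) gives d f(B_t) = f'(B_t) dB_t + (1/2) f''(B_t) dt. Compute derivatives of f(x) = 2*x^3 - x^2 - 4*x - 5:
  f'(x)  = 6*x^2 - 2*x - 4
  f''(x) = 12*x - 2
Substitute x = B_t and multiply the f'' term by 1/2:
  drift     = (1/2) * (12*x - 2) evaluated at B_t = 6*B_t - 1
  diffusion = (6*x^2 - 2*x - 4) evaluated at B_t = 6*B_t^2 - 2*B_t - 4
Therefore d(2*B_t^3 - B_t^2 - 4*B_t - 5) = (6*B_t - 1) dt + (6*B_t^2 - 2*B_t - 4) dB_t.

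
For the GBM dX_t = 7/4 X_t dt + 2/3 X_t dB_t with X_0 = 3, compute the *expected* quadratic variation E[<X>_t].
E[<X>_t] = 72*exp(71*t/18)/71 - 72/71

<X>_t = int_0^t ((2/3) * X_s)^2 ds. Taking expectation inside the integral: E[<X>_t] = (2/3)^2 * int_0^t E[X_s^2] ds. For GBM, E[X_s^2] = x_0^2 * exp((2 mu + sigma^2) s). Integrating:
  E[<X>_t] = (2/3)^2 * 3^2 * (exp((2*(7/4) + (2/3)^2) t) - 1) / (2*(7/4) + (2/3)^2)
           = (2/3)^2 * 3^2 * (exp((71/18) t) - 1) / (71/18) = 72*exp(71*t/18)/71 - 72/71.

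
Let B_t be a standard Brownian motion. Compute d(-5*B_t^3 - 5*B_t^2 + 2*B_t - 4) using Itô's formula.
d(-5*B_t^3 - 5*B_t^2 + 2*B_t - 4) = (-15*B_t - 5) dt + (-15*B_t^2 - 10*B_t + 2) dB_t

Itô's formula for f(B_t) gives d f(B_t) = f'(B_t) dB_t + (1/2) f''(B_t) dt. Compute derivatives of f(x) = -5*x^3 - 5*x^2 + 2*x - 4:
  f'(x)  = -15*x^2 - 10*x + 2
  f''(x) = -30*x - 10
Substitute x = B_t and multiply the f'' term by 1/2:
  drift     = (1/2) * (-30*x - 10) evaluated at B_t = -15*B_t - 5
  diffusion = (-15*x^2 - 10*x + 2) evaluated at B_t = -15*B_t^2 - 10*B_t + 2
Therefore d(-5*B_t^3 - 5*B_t^2 + 2*B_t - 4) = (-15*B_t - 5) dt + (-15*B_t^2 - 10*B_t + 2) dB_t.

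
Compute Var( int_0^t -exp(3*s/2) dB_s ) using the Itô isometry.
Var = exp(3*t)/3 - 1/3

The Itô integral of a deterministic integrand f(s) has mean 0 because each increment f(s) * (B_{s+ds} - B_s) has mean 0. By the Itô isometry:
  Var( int_0^t f(s) dB_s ) = E[ (int_0^t f(s) dB_s)^2 ] = int_0^t f(s)^2 ds.
Here f(s) = -exp(3*s/2), so f(s)^2 = exp(3*s). Integrate:
  int_0^t (exp(3*s)) ds = exp(3*t)/3 - 1/3.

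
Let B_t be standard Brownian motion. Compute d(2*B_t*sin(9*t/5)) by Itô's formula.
d(2*B_t*sin(9*t/5)) = (18*B_t*cos(9*t/5)/5) dt + (2*sin(9*t/5)) dB_t

Itô's formula for f(t, x): d f(t, B_t) = (f_t + (1/2) f_xx) dt + f_x dB_t. Compute partials of f(t, x) = 2*x*sin(9*t/5):
  f_t(t,x)  = 18*x*cos(9*t/5)/5
  f_x(t,x)  = 2*sin(9*t/5)
  f_xx(t,x) = 0
Assemble drift = f_t + (1/2) f_xx = 18*x*cos(9*t/5)/5 and diffusion = f_x = 2*sin(9*t/5). Substituting x = B_t:
  d(2*B_t*sin(9*t/5)) = (18*B_t*cos(9*t/5)/5) dt + (2*sin(9*t/5)) dB_t.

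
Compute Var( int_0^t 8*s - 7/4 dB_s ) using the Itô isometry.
Var = t*(1024*t^2 - 672*t + 147)/48

The Itô integral of a deterministic integrand f(s) has mean 0 because each increment f(s) * (B_{s+ds} - B_s) has mean 0. By the Itô isometry:
  Var( int_0^t f(s) dB_s ) = E[ (int_0^t f(s) dB_s)^2 ] = int_0^t f(s)^2 ds.
Here f(s) = 8*s - 7/4, so f(s)^2 = (32*s - 7)^2/16. Integrate:
  int_0^t ((32*s - 7)^2/16) ds = t*(1024*t^2 - 672*t + 147)/48.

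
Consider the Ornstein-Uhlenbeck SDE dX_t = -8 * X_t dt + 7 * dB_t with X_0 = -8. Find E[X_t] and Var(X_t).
E[X_t] = -8*exp(-8*t); Var(X_t) = 49/16 - 49*exp(-16*t)/16

The OU SDE dX = -theta X dt + sigma dB admits the integrating factor exp(theta t): d(exp(theta t) X_t) = sigma exp(theta t) dB_t. Integrating from 0 to t:
  X_t = x_0 * exp(-theta t) + sigma * int_0^t exp(-theta (t-s)) dB_s.
The Itô integral has mean 0 and (by the Itô isometry) variance sigma^2 * int_0^t exp(-2 theta (t - s)) ds = sigma^2 * (1 - exp(-2 theta t)) / (2 theta).
With theta = 8, sigma = 7, x_0 = -8:
  E[X_t] = -8 * exp(-8 t) = -8*exp(-8*t)
  Var(X_t) = (7)^2 * (1 - exp(-2*8 t)) / (2 * 8) = 49/16 - 49*exp(-16*t)/16.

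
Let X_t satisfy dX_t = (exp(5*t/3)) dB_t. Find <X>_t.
<X>_t = 3*exp(10*t/3)/10 - 3/10

For an Itô process dX_t = a(t) dt + b(t) dB_t, the quadratic variation is <X>_t = int_0^t b(s)^2 ds (the drift term does not contribute). Here b(s) = exp(5*s/3), so
  b(s)^2 = exp(10*s/3).
Integrating from 0 to t:
  <X>_t = int_0^t (exp(10*s/3)) ds = 3*exp(10*t/3)/10 - 3/10.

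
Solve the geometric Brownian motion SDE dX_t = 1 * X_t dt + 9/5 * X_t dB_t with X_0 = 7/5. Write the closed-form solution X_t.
X_t = 7/5 * exp((-31/50) * t + (9/5) * B_t)

For GBM dX = mu X dt + sigma X dB with X_0 = x_0, apply Itô to Y = log X: dY = (mu - sigma^2/2) dt + sigma dB, so Y_t = log(x_0) + (mu - sigma^2/2) t + sigma B_t and hence X_t = x_0 * exp((mu - sigma^2/2) t + sigma B_t).
With mu = 1, sigma = 9/5, x_0 = 7/5, this gives:
  X_t = 7/5 * exp((-31/50) * t + (9/5) * B_t).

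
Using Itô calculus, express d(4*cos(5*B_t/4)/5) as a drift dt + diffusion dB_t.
d(4*cos(5*B_t/4)/5) = (-5*cos(5*B_t/4)/8) dt + (-sin(5*B_t/4)) dB_t

Itô's formula for f(B_t) gives d f(B_t) = f'(B_t) dB_t + (1/2) f''(B_t) dt. Compute derivatives of f(x) = 4*cos(5*x/4)/5:
  f'(x)  = -sin(5*x/4)
  f''(x) = -5*cos(5*x/4)/4
Substitute x = B_t and multiply the f'' term by 1/2:
  drift     = (1/2) * (-5*cos(5*x/4)/4) evaluated at B_t = -5*cos(5*B_t/4)/8
  diffusion = (-sin(5*x/4)) evaluated at B_t = -sin(5*B_t/4)
Therefore d(4*cos(5*B_t/4)/5) = (-5*cos(5*B_t/4)/8) dt + (-sin(5*B_t/4)) dB_t.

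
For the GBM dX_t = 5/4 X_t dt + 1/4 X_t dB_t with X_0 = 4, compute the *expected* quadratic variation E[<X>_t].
E[<X>_t] = 16*exp(41*t/16)/41 - 16/41

<X>_t = int_0^t ((1/4) * X_s)^2 ds. Taking expectation inside the integral: E[<X>_t] = (1/4)^2 * int_0^t E[X_s^2] ds. For GBM, E[X_s^2] = x_0^2 * exp((2 mu + sigma^2) s). Integrating:
  E[<X>_t] = (1/4)^2 * 4^2 * (exp((2*(5/4) + (1/4)^2) t) - 1) / (2*(5/4) + (1/4)^2)
           = (1/4)^2 * 4^2 * (exp((41/16) t) - 1) / (41/16) = 16*exp(41*t/16)/41 - 16/41.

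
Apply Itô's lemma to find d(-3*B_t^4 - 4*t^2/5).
d(-3*B_t^4 - 4*t^2/5) = (-18*B_t^2 - 8*t/5) dt + (-12*B_t^3) dB_t

Itô's formula for f(t, x): d f(t, B_t) = (f_t + (1/2) f_xx) dt + f_x dB_t. Compute partials of f(t, x) = -4*t^2/5 - 3*x^4:
  f_t(t,x)  = -8*t/5
  f_x(t,x)  = -12*x^3
  f_xx(t,x) = -36*x^2
Assemble drift = f_t + (1/2) f_xx = -8*t/5 - 18*x^2 and diffusion = f_x = -12*x^3. Substituting x = B_t:
  d(-3*B_t^4 - 4*t^2/5) = (-18*B_t^2 - 8*t/5) dt + (-12*B_t^3) dB_t.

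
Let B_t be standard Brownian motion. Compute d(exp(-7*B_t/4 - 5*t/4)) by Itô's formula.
d(exp(-7*B_t/4 - 5*t/4)) = (9*exp(-7*B_t/4 - 5*t/4)/32) dt + (-7*exp(-7*B_t/4 - 5*t/4)/4) dB_t

Itô's formula for f(t, x): d f(t, B_t) = (f_t + (1/2) f_xx) dt + f_x dB_t. Compute partials of f(t, x) = exp(-5*t/4 - 7*x/4):
  f_t(t,x)  = -5*exp(-5*t/4 - 7*x/4)/4
  f_x(t,x)  = -7*exp(-5*t/4 - 7*x/4)/4
  f_xx(t,x) = 49*exp(-5*t/4 - 7*x/4)/16
Assemble drift = f_t + (1/2) f_xx = 9*exp(-5*t/4 - 7*x/4)/32 and diffusion = f_x = -7*exp(-5*t/4 - 7*x/4)/4. Substituting x = B_t:
  d(exp(-7*B_t/4 - 5*t/4)) = (9*exp(-7*B_t/4 - 5*t/4)/32) dt + (-7*exp(-7*B_t/4 - 5*t/4)/4) dB_t.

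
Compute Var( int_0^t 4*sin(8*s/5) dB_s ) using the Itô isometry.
Var = 8*t - 5*sin(8*t/5)*cos(8*t/5)

The Itô integral of a deterministic integrand f(s) has mean 0 because each increment f(s) * (B_{s+ds} - B_s) has mean 0. By the Itô isometry:
  Var( int_0^t f(s) dB_s ) = E[ (int_0^t f(s) dB_s)^2 ] = int_0^t f(s)^2 ds.
Here f(s) = 4*sin(8*s/5), so f(s)^2 = 16*sin(8*s/5)^2. Integrate:
  int_0^t (16*sin(8*s/5)^2) ds = 8*t - 5*sin(8*t/5)*cos(8*t/5).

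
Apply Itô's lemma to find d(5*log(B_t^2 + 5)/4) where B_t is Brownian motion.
d(5*log(B_t^2 + 5)/4) = (5*(5 - B_t^2)/(4*(B_t^2 + 5)^2)) dt + (5*B_t/(2*(B_t^2 + 5))) dB_t

Itô's formula for f(B_t) gives d f(B_t) = f'(B_t) dB_t + (1/2) f''(B_t) dt. Compute derivatives of f(x) = 5*log(x^2 + 5)/4:
  f'(x)  = 5*x/(2*(x^2 + 5))
  f''(x) = 5*(5 - x^2)/(2*(x^2 + 5)^2)
Substitute x = B_t and multiply the f'' term by 1/2:
  drift     = (1/2) * (5*(5 - x^2)/(2*(x^2 + 5)^2)) evaluated at B_t = 5*(5 - B_t^2)/(4*(B_t^2 + 5)^2)
  diffusion = (5*x/(2*(x^2 + 5))) evaluated at B_t = 5*B_t/(2*(B_t^2 + 5))
Therefore d(5*log(B_t^2 + 5)/4) = (5*(5 - B_t^2)/(4*(B_t^2 + 5)^2)) dt + (5*B_t/(2*(B_t^2 + 5))) dB_t.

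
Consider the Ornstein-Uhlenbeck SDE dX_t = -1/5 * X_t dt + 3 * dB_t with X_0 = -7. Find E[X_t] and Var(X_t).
E[X_t] = -7*exp(-t/5); Var(X_t) = 45/2 - 45*exp(-2*t/5)/2

The OU SDE dX = -theta X dt + sigma dB admits the integrating factor exp(theta t): d(exp(theta t) X_t) = sigma exp(theta t) dB_t. Integrating from 0 to t:
  X_t = x_0 * exp(-theta t) + sigma * int_0^t exp(-theta (t-s)) dB_s.
The Itô integral has mean 0 and (by the Itô isometry) variance sigma^2 * int_0^t exp(-2 theta (t - s)) ds = sigma^2 * (1 - exp(-2 theta t)) / (2 theta).
With theta = 1/5, sigma = 3, x_0 = -7:
  E[X_t] = -7 * exp(-1/5 t) = -7*exp(-t/5)
  Var(X_t) = (3)^2 * (1 - exp(-2*1/5 t)) / (2 * 1/5) = 45/2 - 45*exp(-2*t/5)/2.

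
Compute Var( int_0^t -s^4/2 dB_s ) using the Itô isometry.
Var = t^9/36

The Itô integral of a deterministic integrand f(s) has mean 0 because each increment f(s) * (B_{s+ds} - B_s) has mean 0. By the Itô isometry:
  Var( int_0^t f(s) dB_s ) = E[ (int_0^t f(s) dB_s)^2 ] = int_0^t f(s)^2 ds.
Here f(s) = -s^4/2, so f(s)^2 = s^8/4. Integrate:
  int_0^t (s^8/4) ds = t^9/36.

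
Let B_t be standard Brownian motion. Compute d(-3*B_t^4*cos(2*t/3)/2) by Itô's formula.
d(-3*B_t^4*cos(2*t/3)/2) = (B_t^2*(B_t^2*sin(2*t/3) - 9*cos(2*t/3))) dt + (-6*B_t^3*cos(2*t/3)) dB_t

Itô's formula for f(t, x): d f(t, B_t) = (f_t + (1/2) f_xx) dt + f_x dB_t. Compute partials of f(t, x) = -3*x^4*cos(2*t/3)/2:
  f_t(t,x)  = x^4*sin(2*t/3)
  f_x(t,x)  = -6*x^3*cos(2*t/3)
  f_xx(t,x) = -18*x^2*cos(2*t/3)
Assemble drift = f_t + (1/2) f_xx = x^2*(x^2*sin(2*t/3) - 9*cos(2*t/3)) and diffusion = f_x = -6*x^3*cos(2*t/3). Substituting x = B_t:
  d(-3*B_t^4*cos(2*t/3)/2) = (B_t^2*(B_t^2*sin(2*t/3) - 9*cos(2*t/3))) dt + (-6*B_t^3*cos(2*t/3)) dB_t.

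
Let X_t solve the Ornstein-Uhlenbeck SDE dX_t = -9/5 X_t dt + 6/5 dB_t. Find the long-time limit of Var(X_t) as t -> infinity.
lim Var(X_t) = 2/5

The OU SDE dX = -theta X dt + sigma dB admits the integrating factor exp(theta t): d(exp(theta t) X_t) = sigma exp(theta t) dB_t. Integrating from 0 to t gives X_t = x_0 * exp(-theta t) + sigma * int_0^t exp(-theta (t-s)) dB_s for any initial x_0. The Itô integral has variance (by the Itô isometry) sigma^2 * int_0^t exp(-2 theta (t - s)) ds = sigma^2 * (1 - exp(-2 theta t)) / (2 theta), independent of x_0.
With theta = 9/5, sigma = 6/5:
  Var(X_t) = (6/5)^2 * (1 - exp(-2*9/5 t)) / (2 * 9/5) = 2/5 - 2*exp(-18*t/5)/5.
As t -> infinity, exp(-2*9/5 t) -> 0, so the stationary variance is sigma^2 / (2 theta) = 2/5.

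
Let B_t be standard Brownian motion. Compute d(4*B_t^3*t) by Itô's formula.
d(4*B_t^3*t) = (4*B_t*(B_t^2 + 3*t)) dt + (12*B_t^2*t) dB_t

Itô's formula for f(t, x): d f(t, B_t) = (f_t + (1/2) f_xx) dt + f_x dB_t. Compute partials of f(t, x) = 4*t*x^3:
  f_t(t,x)  = 4*x^3
  f_x(t,x)  = 12*t*x^2
  f_xx(t,x) = 24*t*x
Assemble drift = f_t + (1/2) f_xx = 4*x*(3*t + x^2) and diffusion = f_x = 12*t*x^2. Substituting x = B_t:
  d(4*B_t^3*t) = (4*B_t*(B_t^2 + 3*t)) dt + (12*B_t^2*t) dB_t.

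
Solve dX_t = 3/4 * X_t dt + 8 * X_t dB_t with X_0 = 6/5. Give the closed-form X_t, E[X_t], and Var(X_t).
X_t = 6/5 * exp((-125/4) t + (8) B_t); E[X_t] = 6*exp(3*t/4)/5; Var(X_t) = 36*(exp(64*t) - 1)*exp(3*t/2)/25

For GBM dX = mu X dt + sigma X dB with X_0 = x_0, apply Itô to Y = log X: dY = (mu - sigma^2/2) dt + sigma dB, so Y_t = log(x_0) + (mu - sigma^2/2) t + sigma B_t and hence X_t = x_0 * exp((mu - sigma^2/2) t + sigma B_t).
With mu = 3/4, sigma = 8, x_0 = 6/5, this gives:
  X_t = 6/5 * exp((-125/4) * t + (8) * B_t).
Since sigma*B_t ~ Normal(0, sigma^2 t), E[exp(sigma*B_t)] = exp(sigma^2 t / 2); so E[X_t] = x_0 * exp((mu - sigma^2/2) t) * exp(sigma^2 t / 2) = x_0 * exp(mu t) = 6*exp(3*t/4)/5.
Var(X_t) = E[X_t^2] - (E[X_t])^2 = x_0^2 * exp(2 mu t) * (exp(sigma^2 t) - 1) = 36*(exp(64*t) - 1)*exp(3*t/2)/25.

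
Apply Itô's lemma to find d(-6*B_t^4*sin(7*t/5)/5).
d(-6*B_t^4*sin(7*t/5)/5) = (-6*B_t^2*(7*B_t^2*cos(7*t/5) + 30*sin(7*t/5))/25) dt + (-24*B_t^3*sin(7*t/5)/5) dB_t

Itô's formula for f(t, x): d f(t, B_t) = (f_t + (1/2) f_xx) dt + f_x dB_t. Compute partials of f(t, x) = -6*x^4*sin(7*t/5)/5:
  f_t(t,x)  = -42*x^4*cos(7*t/5)/25
  f_x(t,x)  = -24*x^3*sin(7*t/5)/5
  f_xx(t,x) = -72*x^2*sin(7*t/5)/5
Assemble drift = f_t + (1/2) f_xx = -6*x^2*(7*x^2*cos(7*t/5) + 30*sin(7*t/5))/25 and diffusion = f_x = -24*x^3*sin(7*t/5)/5. Substituting x = B_t:
  d(-6*B_t^4*sin(7*t/5)/5) = (-6*B_t^2*(7*B_t^2*cos(7*t/5) + 30*sin(7*t/5))/25) dt + (-24*B_t^3*sin(7*t/5)/5) dB_t.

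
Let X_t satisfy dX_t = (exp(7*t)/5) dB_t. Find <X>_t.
<X>_t = exp(14*t)/350 - 1/350

For an Itô process dX_t = a(t) dt + b(t) dB_t, the quadratic variation is <X>_t = int_0^t b(s)^2 ds (the drift term does not contribute). Here b(s) = exp(7*s)/5, so
  b(s)^2 = exp(14*s)/25.
Integrating from 0 to t:
  <X>_t = int_0^t (exp(14*s)/25) ds = exp(14*t)/350 - 1/350.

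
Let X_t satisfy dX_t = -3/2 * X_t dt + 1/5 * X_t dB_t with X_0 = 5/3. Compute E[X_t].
E[X_t] = 5*exp(-3*t/2)/3

For GBM dX = mu X dt + sigma X dB with X_0 = x_0, apply Itô to Y = log X: dY = (mu - sigma^2/2) dt + sigma dB, so Y_t = log(x_0) + (mu - sigma^2/2) t + sigma B_t and hence X_t = x_0 * exp((mu - sigma^2/2) t + sigma B_t).
With mu = -3/2, sigma = 1/5, x_0 = 5/3, this gives:
  X_t = 5/3 * exp((-38/25) * t + (1/5) * B_t).
Since sigma*B_t ~ Normal(0, sigma^2 t), E[exp(sigma*B_t)] = exp(sigma^2 t / 2); so E[X_t] = x_0 * exp((mu - sigma^2/2) t) * exp(sigma^2 t / 2) = x_0 * exp(mu t) = 5*exp(-3*t/2)/3.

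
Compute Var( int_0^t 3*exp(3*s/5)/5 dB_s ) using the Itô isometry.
Var = 3*exp(6*t/5)/10 - 3/10

The Itô integral of a deterministic integrand f(s) has mean 0 because each increment f(s) * (B_{s+ds} - B_s) has mean 0. By the Itô isometry:
  Var( int_0^t f(s) dB_s ) = E[ (int_0^t f(s) dB_s)^2 ] = int_0^t f(s)^2 ds.
Here f(s) = 3*exp(3*s/5)/5, so f(s)^2 = 9*exp(6*s/5)/25. Integrate:
  int_0^t (9*exp(6*s/5)/25) ds = 3*exp(6*t/5)/10 - 3/10.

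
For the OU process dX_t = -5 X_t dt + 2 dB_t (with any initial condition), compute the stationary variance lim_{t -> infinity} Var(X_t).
lim Var(X_t) = 2/5

The OU SDE dX = -theta X dt + sigma dB admits the integrating factor exp(theta t): d(exp(theta t) X_t) = sigma exp(theta t) dB_t. Integrating from 0 to t gives X_t = x_0 * exp(-theta t) + sigma * int_0^t exp(-theta (t-s)) dB_s for any initial x_0. The Itô integral has variance (by the Itô isometry) sigma^2 * int_0^t exp(-2 theta (t - s)) ds = sigma^2 * (1 - exp(-2 theta t)) / (2 theta), independent of x_0.
With theta = 5, sigma = 2:
  Var(X_t) = (2)^2 * (1 - exp(-2*5 t)) / (2 * 5) = 2/5 - 2*exp(-10*t)/5.
As t -> infinity, exp(-2*5 t) -> 0, so the stationary variance is sigma^2 / (2 theta) = 2/5.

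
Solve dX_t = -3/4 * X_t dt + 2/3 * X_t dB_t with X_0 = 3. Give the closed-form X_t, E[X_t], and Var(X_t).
X_t = 3 * exp((-35/36) t + (2/3) B_t); E[X_t] = 3*exp(-3*t/4); Var(X_t) = (9*exp(4*t/9) - 9)*exp(-3*t/2)

For GBM dX = mu X dt + sigma X dB with X_0 = x_0, apply Itô to Y = log X: dY = (mu - sigma^2/2) dt + sigma dB, so Y_t = log(x_0) + (mu - sigma^2/2) t + sigma B_t and hence X_t = x_0 * exp((mu - sigma^2/2) t + sigma B_t).
With mu = -3/4, sigma = 2/3, x_0 = 3, this gives:
  X_t = 3 * exp((-35/36) * t + (2/3) * B_t).
Since sigma*B_t ~ Normal(0, sigma^2 t), E[exp(sigma*B_t)] = exp(sigma^2 t / 2); so E[X_t] = x_0 * exp((mu - sigma^2/2) t) * exp(sigma^2 t / 2) = x_0 * exp(mu t) = 3*exp(-3*t/4).
Var(X_t) = E[X_t^2] - (E[X_t])^2 = x_0^2 * exp(2 mu t) * (exp(sigma^2 t) - 1) = (9*exp(4*t/9) - 9)*exp(-3*t/2).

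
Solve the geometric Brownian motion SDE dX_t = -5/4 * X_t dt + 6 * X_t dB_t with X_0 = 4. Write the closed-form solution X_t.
X_t = 4 * exp((-77/4) * t + (6) * B_t)

For GBM dX = mu X dt + sigma X dB with X_0 = x_0, apply Itô to Y = log X: dY = (mu - sigma^2/2) dt + sigma dB, so Y_t = log(x_0) + (mu - sigma^2/2) t + sigma B_t and hence X_t = x_0 * exp((mu - sigma^2/2) t + sigma B_t).
With mu = -5/4, sigma = 6, x_0 = 4, this gives:
  X_t = 4 * exp((-77/4) * t + (6) * B_t).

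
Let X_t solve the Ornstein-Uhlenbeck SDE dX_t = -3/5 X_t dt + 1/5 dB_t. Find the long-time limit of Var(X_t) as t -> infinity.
lim Var(X_t) = 1/30

The OU SDE dX = -theta X dt + sigma dB admits the integrating factor exp(theta t): d(exp(theta t) X_t) = sigma exp(theta t) dB_t. Integrating from 0 to t gives X_t = x_0 * exp(-theta t) + sigma * int_0^t exp(-theta (t-s)) dB_s for any initial x_0. The Itô integral has variance (by the Itô isometry) sigma^2 * int_0^t exp(-2 theta (t - s)) ds = sigma^2 * (1 - exp(-2 theta t)) / (2 theta), independent of x_0.
With theta = 3/5, sigma = 1/5:
  Var(X_t) = (1/5)^2 * (1 - exp(-2*3/5 t)) / (2 * 3/5) = 1/30 - exp(-6*t/5)/30.
As t -> infinity, exp(-2*3/5 t) -> 0, so the stationary variance is sigma^2 / (2 theta) = 1/30.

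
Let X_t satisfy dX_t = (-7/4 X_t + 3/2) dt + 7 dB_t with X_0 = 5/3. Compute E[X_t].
E[X_t] = 6/7 + 17*exp(-7*t/4)/21

Taking expectations and using E[dB_t] = 0, the mean m(t) = E[X_t] satisfies the ODE m'(t) = a m(t) + b with m(0) = x_0. With a = -7/4, b = 3/2, x_0 = 5/3, the solution is
  m(t) = x_0 * exp(a t) + (b/a) * (exp(a t) - 1)
       = (5/3) * exp((-7/4) t) + ((3/2)/(-7/4)) * (exp((-7/4) t) - 1)
       = 6/7 + 17*exp(-7*t/4)/21.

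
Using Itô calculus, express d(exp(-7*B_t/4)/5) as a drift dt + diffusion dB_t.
d(exp(-7*B_t/4)/5) = (49*exp(-7*B_t/4)/160) dt + (-7*exp(-7*B_t/4)/20) dB_t

Itô's formula for f(B_t) gives d f(B_t) = f'(B_t) dB_t + (1/2) f''(B_t) dt. Compute derivatives of f(x) = exp(-7*x/4)/5:
  f'(x)  = -7*exp(-7*x/4)/20
  f''(x) = 49*exp(-7*x/4)/80
Substitute x = B_t and multiply the f'' term by 1/2:
  drift     = (1/2) * (49*exp(-7*x/4)/80) evaluated at B_t = 49*exp(-7*B_t/4)/160
  diffusion = (-7*exp(-7*x/4)/20) evaluated at B_t = -7*exp(-7*B_t/4)/20
Therefore d(exp(-7*B_t/4)/5) = (49*exp(-7*B_t/4)/160) dt + (-7*exp(-7*B_t/4)/20) dB_t.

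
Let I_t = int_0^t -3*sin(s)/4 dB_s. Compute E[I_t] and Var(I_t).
E[I_t] = 0; Var(I_t) = 9*t/32 - 9*sin(2*t)/64

The Itô integral of a deterministic integrand f(s) has mean 0 because each increment f(s) * (B_{s+ds} - B_s) has mean 0. By the Itô isometry:
  Var( int_0^t f(s) dB_s ) = E[ (int_0^t f(s) dB_s)^2 ] = int_0^t f(s)^2 ds.
Here f(s) = -3*sin(s)/4, so f(s)^2 = 9*sin(s)^2/16. Integrate:
  int_0^t (9*sin(s)^2/16) ds = 9*t/32 - 9*sin(2*t)/64.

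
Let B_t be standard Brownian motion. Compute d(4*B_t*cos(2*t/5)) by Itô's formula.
d(4*B_t*cos(2*t/5)) = (-8*B_t*sin(2*t/5)/5) dt + (4*cos(2*t/5)) dB_t

Itô's formula for f(t, x): d f(t, B_t) = (f_t + (1/2) f_xx) dt + f_x dB_t. Compute partials of f(t, x) = 4*x*cos(2*t/5):
  f_t(t,x)  = -8*x*sin(2*t/5)/5
  f_x(t,x)  = 4*cos(2*t/5)
  f_xx(t,x) = 0
Assemble drift = f_t + (1/2) f_xx = -8*x*sin(2*t/5)/5 and diffusion = f_x = 4*cos(2*t/5). Substituting x = B_t:
  d(4*B_t*cos(2*t/5)) = (-8*B_t*sin(2*t/5)/5) dt + (4*cos(2*t/5)) dB_t.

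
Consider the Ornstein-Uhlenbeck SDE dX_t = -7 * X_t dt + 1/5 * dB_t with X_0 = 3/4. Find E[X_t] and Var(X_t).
E[X_t] = 3*exp(-7*t)/4; Var(X_t) = 1/350 - exp(-14*t)/350

The OU SDE dX = -theta X dt + sigma dB admits the integrating factor exp(theta t): d(exp(theta t) X_t) = sigma exp(theta t) dB_t. Integrating from 0 to t:
  X_t = x_0 * exp(-theta t) + sigma * int_0^t exp(-theta (t-s)) dB_s.
The Itô integral has mean 0 and (by the Itô isometry) variance sigma^2 * int_0^t exp(-2 theta (t - s)) ds = sigma^2 * (1 - exp(-2 theta t)) / (2 theta).
With theta = 7, sigma = 1/5, x_0 = 3/4:
  E[X_t] = 3/4 * exp(-7 t) = 3*exp(-7*t)/4
  Var(X_t) = (1/5)^2 * (1 - exp(-2*7 t)) / (2 * 7) = 1/350 - exp(-14*t)/350.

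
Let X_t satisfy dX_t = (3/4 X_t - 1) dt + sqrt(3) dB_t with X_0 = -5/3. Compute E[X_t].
E[X_t] = 4/3 - 3*exp(3*t/4)

Taking expectations and using E[dB_t] = 0, the mean m(t) = E[X_t] satisfies the ODE m'(t) = a m(t) + b with m(0) = x_0. With a = 3/4, b = -1, x_0 = -5/3, the solution is
  m(t) = x_0 * exp(a t) + (b/a) * (exp(a t) - 1)
       = (-5/3) * exp((3/4) t) + ((-1)/(3/4)) * (exp((3/4) t) - 1)
       = 4/3 - 3*exp(3*t/4).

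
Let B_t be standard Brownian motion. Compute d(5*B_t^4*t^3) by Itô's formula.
d(5*B_t^4*t^3) = (15*B_t^2*t^2*(B_t^2 + 2*t)) dt + (20*B_t^3*t^3) dB_t

Itô's formula for f(t, x): d f(t, B_t) = (f_t + (1/2) f_xx) dt + f_x dB_t. Compute partials of f(t, x) = 5*t^3*x^4:
  f_t(t,x)  = 15*t^2*x^4
  f_x(t,x)  = 20*t^3*x^3
  f_xx(t,x) = 60*t^3*x^2
Assemble drift = f_t + (1/2) f_xx = 15*t^2*x^2*(2*t + x^2) and diffusion = f_x = 20*t^3*x^3. Substituting x = B_t:
  d(5*B_t^4*t^3) = (15*B_t^2*t^2*(B_t^2 + 2*t)) dt + (20*B_t^3*t^3) dB_t.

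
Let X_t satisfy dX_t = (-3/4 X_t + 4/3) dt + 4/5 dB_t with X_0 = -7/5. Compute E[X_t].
E[X_t] = 16/9 - 143*exp(-3*t/4)/45

Taking expectations and using E[dB_t] = 0, the mean m(t) = E[X_t] satisfies the ODE m'(t) = a m(t) + b with m(0) = x_0. With a = -3/4, b = 4/3, x_0 = -7/5, the solution is
  m(t) = x_0 * exp(a t) + (b/a) * (exp(a t) - 1)
       = (-7/5) * exp((-3/4) t) + ((4/3)/(-3/4)) * (exp((-3/4) t) - 1)
       = 16/9 - 143*exp(-3*t/4)/45.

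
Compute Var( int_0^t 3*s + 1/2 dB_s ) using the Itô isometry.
Var = t*(12*t^2 + 6*t + 1)/4

The Itô integral of a deterministic integrand f(s) has mean 0 because each increment f(s) * (B_{s+ds} - B_s) has mean 0. By the Itô isometry:
  Var( int_0^t f(s) dB_s ) = E[ (int_0^t f(s) dB_s)^2 ] = int_0^t f(s)^2 ds.
Here f(s) = 3*s + 1/2, so f(s)^2 = (6*s + 1)^2/4. Integrate:
  int_0^t ((6*s + 1)^2/4) ds = t*(12*t^2 + 6*t + 1)/4.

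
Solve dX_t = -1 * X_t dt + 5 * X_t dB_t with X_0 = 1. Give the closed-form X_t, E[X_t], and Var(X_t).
X_t = 1 * exp((-27/2) t + (5) B_t); E[X_t] = exp(-t); Var(X_t) = (exp(25*t) - 1)*exp(-2*t)

For GBM dX = mu X dt + sigma X dB with X_0 = x_0, apply Itô to Y = log X: dY = (mu - sigma^2/2) dt + sigma dB, so Y_t = log(x_0) + (mu - sigma^2/2) t + sigma B_t and hence X_t = x_0 * exp((mu - sigma^2/2) t + sigma B_t).
With mu = -1, sigma = 5, x_0 = 1, this gives:
  X_t = 1 * exp((-27/2) * t + (5) * B_t).
Since sigma*B_t ~ Normal(0, sigma^2 t), E[exp(sigma*B_t)] = exp(sigma^2 t / 2); so E[X_t] = x_0 * exp((mu - sigma^2/2) t) * exp(sigma^2 t / 2) = x_0 * exp(mu t) = exp(-t).
Var(X_t) = E[X_t^2] - (E[X_t])^2 = x_0^2 * exp(2 mu t) * (exp(sigma^2 t) - 1) = (exp(25*t) - 1)*exp(-2*t).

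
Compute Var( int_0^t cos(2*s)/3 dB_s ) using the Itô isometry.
Var = t/18 + sin(4*t)/72

The Itô integral of a deterministic integrand f(s) has mean 0 because each increment f(s) * (B_{s+ds} - B_s) has mean 0. By the Itô isometry:
  Var( int_0^t f(s) dB_s ) = E[ (int_0^t f(s) dB_s)^2 ] = int_0^t f(s)^2 ds.
Here f(s) = cos(2*s)/3, so f(s)^2 = cos(2*s)^2/9. Integrate:
  int_0^t (cos(2*s)^2/9) ds = t/18 + sin(4*t)/72.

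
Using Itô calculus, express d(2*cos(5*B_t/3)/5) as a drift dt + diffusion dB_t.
d(2*cos(5*B_t/3)/5) = (-5*cos(5*B_t/3)/9) dt + (-2*sin(5*B_t/3)/3) dB_t

Itô's formula for f(B_t) gives d f(B_t) = f'(B_t) dB_t + (1/2) f''(B_t) dt. Compute derivatives of f(x) = 2*cos(5*x/3)/5:
  f'(x)  = -2*sin(5*x/3)/3
  f''(x) = -10*cos(5*x/3)/9
Substitute x = B_t and multiply the f'' term by 1/2:
  drift     = (1/2) * (-10*cos(5*x/3)/9) evaluated at B_t = -5*cos(5*B_t/3)/9
  diffusion = (-2*sin(5*x/3)/3) evaluated at B_t = -2*sin(5*B_t/3)/3
Therefore d(2*cos(5*B_t/3)/5) = (-5*cos(5*B_t/3)/9) dt + (-2*sin(5*B_t/3)/3) dB_t.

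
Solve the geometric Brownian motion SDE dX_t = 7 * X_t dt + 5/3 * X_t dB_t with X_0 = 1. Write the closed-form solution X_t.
X_t = 1 * exp((101/18) * t + (5/3) * B_t)

For GBM dX = mu X dt + sigma X dB with X_0 = x_0, apply Itô to Y = log X: dY = (mu - sigma^2/2) dt + sigma dB, so Y_t = log(x_0) + (mu - sigma^2/2) t + sigma B_t and hence X_t = x_0 * exp((mu - sigma^2/2) t + sigma B_t).
With mu = 7, sigma = 5/3, x_0 = 1, this gives:
  X_t = 1 * exp((101/18) * t + (5/3) * B_t).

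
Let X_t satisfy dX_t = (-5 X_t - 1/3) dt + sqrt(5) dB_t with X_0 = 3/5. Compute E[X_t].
E[X_t] = -1/15 + 2*exp(-5*t)/3

Taking expectations and using E[dB_t] = 0, the mean m(t) = E[X_t] satisfies the ODE m'(t) = a m(t) + b with m(0) = x_0. With a = -5, b = -1/3, x_0 = 3/5, the solution is
  m(t) = x_0 * exp(a t) + (b/a) * (exp(a t) - 1)
       = (3/5) * exp((-5) t) + ((-1/3)/(-5)) * (exp((-5) t) - 1)
       = -1/15 + 2*exp(-5*t)/3.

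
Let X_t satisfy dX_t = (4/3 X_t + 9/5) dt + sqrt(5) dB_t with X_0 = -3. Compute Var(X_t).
Var(X_t) = 15*exp(8*t/3)/8 - 15/8

The variance V(t) = Var(X_t) satisfies V'(t) = 2 a V(t) + c^2 with V(0) = 0 (drift coefficient is linear in X, diffusion is constant). With a = 4/3, c = sqrt(5), the solution is
  V(t) = (c^2 / (2 a)) * (exp(2 a t) - 1)
       = (sqrt(5)^2 / (2*(4/3))) * (exp((8/3) t) - 1)
       = 15*exp(8*t/3)/8 - 15/8.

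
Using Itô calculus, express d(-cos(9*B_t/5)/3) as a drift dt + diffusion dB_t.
d(-cos(9*B_t/5)/3) = (27*cos(9*B_t/5)/50) dt + (3*sin(9*B_t/5)/5) dB_t

Itô's formula for f(B_t) gives d f(B_t) = f'(B_t) dB_t + (1/2) f''(B_t) dt. Compute derivatives of f(x) = -cos(9*x/5)/3:
  f'(x)  = 3*sin(9*x/5)/5
  f''(x) = 27*cos(9*x/5)/25
Substitute x = B_t and multiply the f'' term by 1/2:
  drift     = (1/2) * (27*cos(9*x/5)/25) evaluated at B_t = 27*cos(9*B_t/5)/50
  diffusion = (3*sin(9*x/5)/5) evaluated at B_t = 3*sin(9*B_t/5)/5
Therefore d(-cos(9*B_t/5)/3) = (27*cos(9*B_t/5)/50) dt + (3*sin(9*B_t/5)/5) dB_t.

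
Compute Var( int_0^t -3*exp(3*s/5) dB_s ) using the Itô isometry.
Var = 15*exp(6*t/5)/2 - 15/2

The Itô integral of a deterministic integrand f(s) has mean 0 because each increment f(s) * (B_{s+ds} - B_s) has mean 0. By the Itô isometry:
  Var( int_0^t f(s) dB_s ) = E[ (int_0^t f(s) dB_s)^2 ] = int_0^t f(s)^2 ds.
Here f(s) = -3*exp(3*s/5), so f(s)^2 = 9*exp(6*s/5). Integrate:
  int_0^t (9*exp(6*s/5)) ds = 15*exp(6*t/5)/2 - 15/2.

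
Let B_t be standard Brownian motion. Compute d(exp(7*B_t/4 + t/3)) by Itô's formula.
d(exp(7*B_t/4 + t/3)) = (179*exp(7*B_t/4 + t/3)/96) dt + (7*exp(7*B_t/4 + t/3)/4) dB_t

Itô's formula for f(t, x): d f(t, B_t) = (f_t + (1/2) f_xx) dt + f_x dB_t. Compute partials of f(t, x) = exp(t/3 + 7*x/4):
  f_t(t,x)  = exp(t/3 + 7*x/4)/3
  f_x(t,x)  = 7*exp(t/3 + 7*x/4)/4
  f_xx(t,x) = 49*exp(t/3 + 7*x/4)/16
Assemble drift = f_t + (1/2) f_xx = 179*exp(t/3 + 7*x/4)/96 and diffusion = f_x = 7*exp(t/3 + 7*x/4)/4. Substituting x = B_t:
  d(exp(7*B_t/4 + t/3)) = (179*exp(7*B_t/4 + t/3)/96) dt + (7*exp(7*B_t/4 + t/3)/4) dB_t.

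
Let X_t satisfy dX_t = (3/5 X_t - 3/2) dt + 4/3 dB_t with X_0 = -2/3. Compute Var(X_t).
Var(X_t) = 40*exp(6*t/5)/27 - 40/27

The variance V(t) = Var(X_t) satisfies V'(t) = 2 a V(t) + c^2 with V(0) = 0 (drift coefficient is linear in X, diffusion is constant). With a = 3/5, c = 4/3, the solution is
  V(t) = (c^2 / (2 a)) * (exp(2 a t) - 1)
       = ((4/3)^2 / (2*(3/5))) * (exp((6/5) t) - 1)
       = 40*exp(6*t/5)/27 - 40/27.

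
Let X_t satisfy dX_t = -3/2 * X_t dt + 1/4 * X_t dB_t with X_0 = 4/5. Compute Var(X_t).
Var(X_t) = (16*exp(t/16) - 16)*exp(-3*t)/25

For GBM dX = mu X dt + sigma X dB with X_0 = x_0, apply Itô to Y = log X: dY = (mu - sigma^2/2) dt + sigma dB, so Y_t = log(x_0) + (mu - sigma^2/2) t + sigma B_t and hence X_t = x_0 * exp((mu - sigma^2/2) t + sigma B_t).
With mu = -3/2, sigma = 1/4, x_0 = 4/5, this gives:
  X_t = 4/5 * exp((-49/32) * t + (1/4) * B_t).
Since sigma*B_t ~ Normal(0, sigma^2 t), E[exp(sigma*B_t)] = exp(sigma^2 t / 2); so E[X_t] = x_0 * exp((mu - sigma^2/2) t) * exp(sigma^2 t / 2) = x_0 * exp(mu t) = 4*exp(-3*t/2)/5.
Var(X_t) = E[X_t^2] - (E[X_t])^2 = x_0^2 * exp(2 mu t) * (exp(sigma^2 t) - 1) = (16*exp(t/16) - 16)*exp(-3*t)/25.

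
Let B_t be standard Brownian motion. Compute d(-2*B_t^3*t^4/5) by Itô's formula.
d(-2*B_t^3*t^4/5) = (2*B_t*t^3*(-4*B_t^2 - 3*t)/5) dt + (-6*B_t^2*t^4/5) dB_t

Itô's formula for f(t, x): d f(t, B_t) = (f_t + (1/2) f_xx) dt + f_x dB_t. Compute partials of f(t, x) = -2*t^4*x^3/5:
  f_t(t,x)  = -8*t^3*x^3/5
  f_x(t,x)  = -6*t^4*x^2/5
  f_xx(t,x) = -12*t^4*x/5
Assemble drift = f_t + (1/2) f_xx = 2*t^3*x*(-3*t - 4*x^2)/5 and diffusion = f_x = -6*t^4*x^2/5. Substituting x = B_t:
  d(-2*B_t^3*t^4/5) = (2*B_t*t^3*(-4*B_t^2 - 3*t)/5) dt + (-6*B_t^2*t^4/5) dB_t.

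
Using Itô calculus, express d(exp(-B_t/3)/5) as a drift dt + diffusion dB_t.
d(exp(-B_t/3)/5) = (exp(-B_t/3)/90) dt + (-exp(-B_t/3)/15) dB_t

Itô's formula for f(B_t) gives d f(B_t) = f'(B_t) dB_t + (1/2) f''(B_t) dt. Compute derivatives of f(x) = exp(-x/3)/5:
  f'(x)  = -exp(-x/3)/15
  f''(x) = exp(-x/3)/45
Substitute x = B_t and multiply the f'' term by 1/2:
  drift     = (1/2) * (exp(-x/3)/45) evaluated at B_t = exp(-B_t/3)/90
  diffusion = (-exp(-x/3)/15) evaluated at B_t = -exp(-B_t/3)/15
Therefore d(exp(-B_t/3)/5) = (exp(-B_t/3)/90) dt + (-exp(-B_t/3)/15) dB_t.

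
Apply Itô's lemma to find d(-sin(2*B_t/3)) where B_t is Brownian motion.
d(-sin(2*B_t/3)) = (2*sin(2*B_t/3)/9) dt + (-2*cos(2*B_t/3)/3) dB_t

Itô's formula for f(B_t) gives d f(B_t) = f'(B_t) dB_t + (1/2) f''(B_t) dt. Compute derivatives of f(x) = -sin(2*x/3):
  f'(x)  = -2*cos(2*x/3)/3
  f''(x) = 4*sin(2*x/3)/9
Substitute x = B_t and multiply the f'' term by 1/2:
  drift     = (1/2) * (4*sin(2*x/3)/9) evaluated at B_t = 2*sin(2*B_t/3)/9
  diffusion = (-2*cos(2*x/3)/3) evaluated at B_t = -2*cos(2*B_t/3)/3
Therefore d(-sin(2*B_t/3)) = (2*sin(2*B_t/3)/9) dt + (-2*cos(2*B_t/3)/3) dB_t.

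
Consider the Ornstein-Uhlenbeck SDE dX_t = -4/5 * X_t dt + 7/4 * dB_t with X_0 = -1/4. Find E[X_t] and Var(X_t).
E[X_t] = -exp(-4*t/5)/4; Var(X_t) = 245/128 - 245*exp(-8*t/5)/128

The OU SDE dX = -theta X dt + sigma dB admits the integrating factor exp(theta t): d(exp(theta t) X_t) = sigma exp(theta t) dB_t. Integrating from 0 to t:
  X_t = x_0 * exp(-theta t) + sigma * int_0^t exp(-theta (t-s)) dB_s.
The Itô integral has mean 0 and (by the Itô isometry) variance sigma^2 * int_0^t exp(-2 theta (t - s)) ds = sigma^2 * (1 - exp(-2 theta t)) / (2 theta).
With theta = 4/5, sigma = 7/4, x_0 = -1/4:
  E[X_t] = -1/4 * exp(-4/5 t) = -exp(-4*t/5)/4
  Var(X_t) = (7/4)^2 * (1 - exp(-2*4/5 t)) / (2 * 4/5) = 245/128 - 245*exp(-8*t/5)/128.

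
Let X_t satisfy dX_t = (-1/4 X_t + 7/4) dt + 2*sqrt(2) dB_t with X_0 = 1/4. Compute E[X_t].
E[X_t] = 7 - 27*exp(-t/4)/4

Taking expectations and using E[dB_t] = 0, the mean m(t) = E[X_t] satisfies the ODE m'(t) = a m(t) + b with m(0) = x_0. With a = -1/4, b = 7/4, x_0 = 1/4, the solution is
  m(t) = x_0 * exp(a t) + (b/a) * (exp(a t) - 1)
       = (1/4) * exp((-1/4) t) + ((7/4)/(-1/4)) * (exp((-1/4) t) - 1)
       = 7 - 27*exp(-t/4)/4.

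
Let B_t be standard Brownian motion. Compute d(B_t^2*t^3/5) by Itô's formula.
d(B_t^2*t^3/5) = (t^2*(3*B_t^2 + t)/5) dt + (2*B_t*t^3/5) dB_t

Itô's formula for f(t, x): d f(t, B_t) = (f_t + (1/2) f_xx) dt + f_x dB_t. Compute partials of f(t, x) = t^3*x^2/5:
  f_t(t,x)  = 3*t^2*x^2/5
  f_x(t,x)  = 2*t^3*x/5
  f_xx(t,x) = 2*t^3/5
Assemble drift = f_t + (1/2) f_xx = t^2*(t + 3*x^2)/5 and diffusion = f_x = 2*t^3*x/5. Substituting x = B_t:
  d(B_t^2*t^3/5) = (t^2*(3*B_t^2 + t)/5) dt + (2*B_t*t^3/5) dB_t.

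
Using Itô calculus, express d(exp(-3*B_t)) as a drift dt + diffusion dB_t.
d(exp(-3*B_t)) = (9*exp(-3*B_t)/2) dt + (-3*exp(-3*B_t)) dB_t

Itô's formula for f(B_t) gives d f(B_t) = f'(B_t) dB_t + (1/2) f''(B_t) dt. Compute derivatives of f(x) = exp(-3*x):
  f'(x)  = -3*exp(-3*x)
  f''(x) = 9*exp(-3*x)
Substitute x = B_t and multiply the f'' term by 1/2:
  drift     = (1/2) * (9*exp(-3*x)) evaluated at B_t = 9*exp(-3*B_t)/2
  diffusion = (-3*exp(-3*x)) evaluated at B_t = -3*exp(-3*B_t)
Therefore d(exp(-3*B_t)) = (9*exp(-3*B_t)/2) dt + (-3*exp(-3*B_t)) dB_t.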